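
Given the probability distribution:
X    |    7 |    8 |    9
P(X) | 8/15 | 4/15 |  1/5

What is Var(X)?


E[X] = 23/3
E[X²] = 297/5
Var(X) = E[X²] - (E[X])² = 297/5 - 529/9 = 28/45

Var(X) = 28/45 ≈ 0.6222


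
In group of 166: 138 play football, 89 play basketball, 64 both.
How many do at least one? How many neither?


|A∪B| = 138+89-64 = 163
Neither = 166-163 = 3

At least one: 163; Neither: 3


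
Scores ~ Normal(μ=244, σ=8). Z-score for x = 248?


z = (x - μ)/σ = (248 - 244)/8 = 0.5

z = 0.5


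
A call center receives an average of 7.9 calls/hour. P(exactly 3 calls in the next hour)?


Poisson(λ=7.9): P(X=3) = e^(-λ)×λ^k/k!
= e^(-7.9) × 7.9^3 / 3!
≈ 0.0003707435405 × 493.039 / 6 ≈ 0.030465

P(X=3) ≈ 0.030465 ≈ 3.05%


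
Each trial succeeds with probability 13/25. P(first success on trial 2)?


Geometric: P(X=2) = (1-p)^(k-1)×p = (12/25)^1×13/25 = 156/625

P(X=2) = 156/625 ≈ 24.96%


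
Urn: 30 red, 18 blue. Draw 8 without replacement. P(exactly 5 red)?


Hypergeometric: C(30,5)×C(18,3)/C(48,8)
= 142506×816/377348994 = 6460272/20963833

P(X=5) = 6460272/20963833 ≈ 30.82%


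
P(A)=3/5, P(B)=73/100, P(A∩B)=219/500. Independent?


P(A)×P(B) = 219/500
P(A∩B) = 219/500
Equal ✓ → Independent

Yes, independent


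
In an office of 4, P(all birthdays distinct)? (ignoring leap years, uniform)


P(all different) = Π(365-i)/365 for i=0..3
= (365/365)×(364/365)×...×(362/365)
= 0.983644

P ≈ 0.9836 ≈ 98.36%


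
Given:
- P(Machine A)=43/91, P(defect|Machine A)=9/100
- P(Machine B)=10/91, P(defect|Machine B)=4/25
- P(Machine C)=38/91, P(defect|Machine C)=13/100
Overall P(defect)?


P(B) = Σ P(B|Aᵢ)×P(Aᵢ)
  9/100×43/91 = 387/9100
  4/25×10/91 = 8/455
  13/100×38/91 = 19/350
Sum = 1041/9100

P(defect) = 1041/9100 ≈ 11.44%


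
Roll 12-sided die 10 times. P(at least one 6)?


P(no 6)^10 = (11/12)^10 = 25937424601/61917364224
P(≥1) = 1 - 25937424601/61917364224 = 35979939623/61917364224

P = 35979939623/61917364224 ≈ 58.11%


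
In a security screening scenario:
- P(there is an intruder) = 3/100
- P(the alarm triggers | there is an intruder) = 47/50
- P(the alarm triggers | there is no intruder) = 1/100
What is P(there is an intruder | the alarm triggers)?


Using Bayes' theorem:
P(A|B) = P(B|A)·P(A) / P(B)

P(the alarm triggers) = 47/50 × 3/100 + 1/100 × 97/100
= 141/5000 + 97/10000 = 379/10000

P(there is an intruder|the alarm triggers) = (141/5000) / (379/10000) = 282/379

P(there is an intruder|the alarm triggers) = 282/379 ≈ 74.41%


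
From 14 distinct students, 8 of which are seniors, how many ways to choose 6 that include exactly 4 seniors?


Choose 4 of the 8 seniors and 2 of the other 6 students:
C(8,4)×C(6,2) = 70×15 = 1050

1050


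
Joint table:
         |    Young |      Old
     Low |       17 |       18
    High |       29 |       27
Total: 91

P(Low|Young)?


P(Low|Young) = 17/(17+29) = 17/46

P = 17/46 ≈ 36.96%


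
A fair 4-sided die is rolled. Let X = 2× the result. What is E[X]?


E[die] = (1+4)/2 = 5/2
E[X] = 2 × 5/2 = 5

E[X] = 5


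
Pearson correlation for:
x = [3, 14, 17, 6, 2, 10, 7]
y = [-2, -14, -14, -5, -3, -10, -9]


n=7, Σx=59, Σy=-57, Σxy=-639, Σx²=683, Σy²=611
r = (7×(-639) - 59×(-57))/√((7×683 - 59²)(7×611 - (-57)²))
= -1110/√(1300×1028) = -1110/√1336400 ≈ -1110/1156.0277 ≈ -0.9602

r ≈ -0.9602


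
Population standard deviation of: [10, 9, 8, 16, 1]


Mean = 44/5
  (10-44/5)²=36/25
  (9-44/5)²=1/25
  (8-44/5)²=16/25
  (16-44/5)²=1296/25
  (1-44/5)²=1521/25
Σ(x-μ)² = 574/5
σ² = (574/5)/5 = 574/25

σ = √(574/25) ≈ 4.7917


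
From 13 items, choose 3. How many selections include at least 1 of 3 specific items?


Complement: C(13,3) - C(10,3) = 286 - 120 = 166

166


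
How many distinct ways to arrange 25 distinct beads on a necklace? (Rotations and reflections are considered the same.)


Free circular arrangements: rotations and reflections both identified.
(n-1)!/2 = 24!/2 = 620448401733239439360000/2 = 310224200866619719680000

310224200866619719680000


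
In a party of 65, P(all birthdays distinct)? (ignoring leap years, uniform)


P(all different) = Π(365-i)/365 for i=0..64
= (365/365)×(364/365)×...×(301/365)
= 0.002317

P ≈ 0.0023 ≈ 0.23%


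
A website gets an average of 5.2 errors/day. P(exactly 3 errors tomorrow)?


Poisson(λ=5.2): P(X=3) = e^(-λ)×λ^k/k!
= e^(-5.2) × 5.2^3 / 3!
≈ 0.005516564421 × 140.608 / 6 ≈ 0.129279

P(X=3) ≈ 0.129279 ≈ 12.93%


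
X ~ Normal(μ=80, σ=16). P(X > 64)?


z = (64-80)/16 = -1.0
P(X > 64) = 1 - P(Z ≤ -1.0) = 1 - 0.1587 = 0.8413

P(X > 64) ≈ 0.8413


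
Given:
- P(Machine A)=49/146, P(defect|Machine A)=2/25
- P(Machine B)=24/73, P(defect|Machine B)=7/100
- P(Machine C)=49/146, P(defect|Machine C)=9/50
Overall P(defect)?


P(B) = Σ P(B|Aᵢ)×P(Aᵢ)
  2/25×49/146 = 49/1825
  7/100×24/73 = 42/1825
  9/50×49/146 = 441/7300
Sum = 161/1460

P(defect) = 161/1460 ≈ 11.03%


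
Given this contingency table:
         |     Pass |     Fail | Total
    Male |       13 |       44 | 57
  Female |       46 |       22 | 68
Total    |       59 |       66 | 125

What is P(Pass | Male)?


P(Pass | Male) = 13/(13+44) = 13/57

P(Pass|Male) = 13/57 ≈ 22.81%


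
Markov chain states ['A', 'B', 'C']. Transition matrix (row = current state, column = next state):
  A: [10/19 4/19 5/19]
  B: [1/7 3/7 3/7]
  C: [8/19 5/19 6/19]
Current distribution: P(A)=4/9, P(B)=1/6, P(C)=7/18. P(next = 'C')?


P(next=C) = Σᵢ P(now=i)×P(i→C)
= 4/9×5/19 + 1/6×3/7 + 7/18×6/19
= 20/171 + 1/14 + 7/57 = 745/2394

P = 745/2394 ≈ 0.3112


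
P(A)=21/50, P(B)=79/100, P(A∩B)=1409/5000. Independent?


P(A)×P(B) = 1659/5000
P(A∩B) = 1409/5000
Not equal → NOT independent

No, not independent


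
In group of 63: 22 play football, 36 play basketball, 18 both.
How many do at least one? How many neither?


|A∪B| = 22+36-18 = 40
Neither = 63-40 = 23

At least one: 40; Neither: 23


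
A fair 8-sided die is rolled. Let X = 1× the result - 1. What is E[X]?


E[die] = (1+8)/2 = 9/2
E[X] = 1×9/2 - 1 = 7/2

E[X] = 7/2


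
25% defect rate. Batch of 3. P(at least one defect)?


P(all good) = (3/4)^3 = 27/64
P(≥1 defect) = 37/64

P = 37/64 ≈ 57.81%


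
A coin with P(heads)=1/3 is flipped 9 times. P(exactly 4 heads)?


Binomial: P(X=4) = C(9,4)×p^4×(1-p)^5
= 126 × 1/81 × 32/243 = 448/2187

P(X=4) = 448/2187 ≈ 20.48%


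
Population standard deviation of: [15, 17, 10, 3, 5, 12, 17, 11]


Mean = 90/8 = 45/4
  (15-45/4)²=225/16
  (17-45/4)²=529/16
  (10-45/4)²=25/16
  (3-45/4)²=1089/16
  (5-45/4)²=625/16
  (12-45/4)²=9/16
  (17-45/4)²=529/16
  (11-45/4)²=1/16
Σ(x-μ)² = 379/2
σ² = (379/2)/8 = 379/16

σ = √(379/16) ≈ 4.8670


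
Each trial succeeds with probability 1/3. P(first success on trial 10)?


Geometric: P(X=10) = (1-p)^(k-1)×p = (2/3)^9×1/3 = 512/59049

P(X=10) = 512/59049 ≈ 0.87%


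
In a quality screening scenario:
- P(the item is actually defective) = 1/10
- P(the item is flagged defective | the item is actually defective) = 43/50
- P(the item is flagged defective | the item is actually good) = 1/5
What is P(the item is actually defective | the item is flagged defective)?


Using Bayes' theorem:
P(A|B) = P(B|A)·P(A) / P(B)

P(the item is flagged defective) = 43/50 × 1/10 + 1/5 × 9/10
= 43/500 + 9/50 = 133/500

P(the item is actually defective|the item is flagged defective) = (43/500) / (133/500) = 43/133

P(the item is actually defective|the item is flagged defective) = 43/133 ≈ 32.33%


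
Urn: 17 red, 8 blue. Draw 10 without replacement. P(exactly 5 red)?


Hypergeometric: C(17,5)×C(8,5)/C(25,10)
= 6188×56/3268760 = 2548/24035

P(X=5) = 2548/24035 ≈ 10.60%


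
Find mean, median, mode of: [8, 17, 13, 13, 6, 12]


Sorted: [6, 8, 12, 13, 13, 17]
Mean = 69/6 = 23/2
Median = 25/2
Freq: {8: 1, 17: 1, 13: 2, 6: 1, 12: 1}
Mode: [13]

Mean=23/2, Median=25/2, Mode=13


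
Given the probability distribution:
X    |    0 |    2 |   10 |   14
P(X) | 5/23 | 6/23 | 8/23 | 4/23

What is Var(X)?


E[X] = 148/23
E[X²] = 1608/23
Var(X) = E[X²] - (E[X])² = 1608/23 - 21904/529 = 15080/529

Var(X) = 15080/529 ≈ 28.5066


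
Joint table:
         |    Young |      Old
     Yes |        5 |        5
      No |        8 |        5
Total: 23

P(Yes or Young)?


P(Yes∨Young) = P(Yes) + P(Young) - P(Yes∧Young)
= (10 + 13 - 5)/23 = 18/23

P = 18/23 ≈ 78.26%


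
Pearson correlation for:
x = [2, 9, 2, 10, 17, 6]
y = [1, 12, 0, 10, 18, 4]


n=6, Σx=46, Σy=45, Σxy=540, Σx²=514, Σy²=585
r = (6×540 - 46×45)/√((6×514 - 46²)(6×585 - 45²))
= 1170/√(968×1485) = 1170/√1437480 ≈ 1170/1198.9495 ≈ 0.9759

r ≈ 0.9759


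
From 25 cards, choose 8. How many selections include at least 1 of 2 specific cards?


Complement: C(25,8) - C(23,8) = 1081575 - 490314 = 591261

591261


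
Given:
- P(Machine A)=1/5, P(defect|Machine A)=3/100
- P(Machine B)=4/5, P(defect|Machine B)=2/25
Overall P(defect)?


P(B) = Σ P(B|Aᵢ)×P(Aᵢ)
  3/100×1/5 = 3/500
  2/25×4/5 = 8/125
Sum = 7/100

P(defect) = 7/100 ≈ 7.00%


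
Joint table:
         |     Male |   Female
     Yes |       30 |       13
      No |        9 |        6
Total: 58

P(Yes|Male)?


P(Yes|Male) = 30/(30+9) = 30/39 = 10/13

P = 10/13 ≈ 76.92%


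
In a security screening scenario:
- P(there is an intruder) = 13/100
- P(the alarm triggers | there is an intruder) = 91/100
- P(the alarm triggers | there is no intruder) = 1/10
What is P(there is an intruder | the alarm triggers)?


Using Bayes' theorem:
P(A|B) = P(B|A)·P(A) / P(B)

P(the alarm triggers) = 91/100 × 13/100 + 1/10 × 87/100
= 1183/10000 + 87/1000 = 2053/10000

P(there is an intruder|the alarm triggers) = (1183/10000) / (2053/10000) = 1183/2053

P(there is an intruder|the alarm triggers) = 1183/2053 ≈ 57.62%


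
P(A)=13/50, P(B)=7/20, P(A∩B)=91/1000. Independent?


P(A)×P(B) = 91/1000
P(A∩B) = 91/1000
Equal ✓ → Independent

Yes, independent


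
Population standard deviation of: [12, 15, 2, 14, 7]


Mean = 50/5 = 10
  (12-10)²=4
  (15-10)²=25
  (2-10)²=64
  (14-10)²=16
  (7-10)²=9
Σ(x-μ)² = 118
σ² = 118/5

σ = √(118/5) ≈ 4.8580


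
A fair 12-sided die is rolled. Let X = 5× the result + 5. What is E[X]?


E[die] = (1+12)/2 = 13/2
E[X] = 5×13/2 + 5 = 75/2

E[X] = 75/2


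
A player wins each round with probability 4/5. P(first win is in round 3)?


Geometric: P(X=3) = (1-p)^(k-1)×p = (1/5)^2×4/5 = 4/125

P(X=3) = 4/125 ≈ 3.20%


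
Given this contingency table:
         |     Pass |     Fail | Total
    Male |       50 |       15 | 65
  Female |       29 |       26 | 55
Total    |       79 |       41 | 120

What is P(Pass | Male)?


P(Pass | Male) = 50/(50+15) = 50/65 = 10/13

P(Pass|Male) = 10/13 ≈ 76.92%


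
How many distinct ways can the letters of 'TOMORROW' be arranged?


Letters: 8, freq: {'T': 1, 'O': 3, 'M': 1, 'R': 2, 'W': 1}
8!/(1!×3!×1!×2!×1!) = 40320/12 = 3360

3360


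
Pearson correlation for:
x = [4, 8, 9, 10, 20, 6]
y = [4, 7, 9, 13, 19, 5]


n=6, Σx=57, Σy=57, Σxy=693, Σx²=697, Σy²=701
r = (6×693 - 57×57)/√((6×697 - 57²)(6×701 - 57²))
= 909/√(933×957) = 909/√892881 ≈ 909/944.9238 ≈ 0.9620

r ≈ 0.9620


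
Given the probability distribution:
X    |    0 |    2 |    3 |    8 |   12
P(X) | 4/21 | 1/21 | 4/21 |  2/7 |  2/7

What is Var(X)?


E[X] = 134/21
E[X²] = 184/3
Var(X) = E[X²] - (E[X])² = 184/3 - 17956/441 = 9092/441

Var(X) = 9092/441 ≈ 20.6168


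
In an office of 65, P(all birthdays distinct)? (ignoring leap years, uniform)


P(all different) = Π(365-i)/365 for i=0..64
= (365/365)×(364/365)×...×(301/365)
= 0.002317

P ≈ 0.0023 ≈ 0.23%


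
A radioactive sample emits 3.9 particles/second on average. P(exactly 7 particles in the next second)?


Poisson(λ=3.9): P(X=7) = e^(-λ)×λ^k/k!
= e^(-3.9) × 3.9^7 / 7!
≈ 0.02024191145 × 13723.1006679 / 5040 ≈ 0.055115

P(X=7) ≈ 0.055115 ≈ 5.51%


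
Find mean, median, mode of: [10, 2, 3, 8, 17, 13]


Sorted: [2, 3, 8, 10, 13, 17]
Mean = 53/6
Median = 9
Freq: {10: 1, 2: 1, 3: 1, 8: 1, 17: 1, 13: 1}
Mode: No mode

Mean=53/6, Median=9, Mode=No mode


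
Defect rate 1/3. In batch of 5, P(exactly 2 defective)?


Binomial: P(X=2) = C(5,2)×p^2×(1-p)^3
= 10 × 1/9 × 8/27 = 80/243

P(X=2) = 80/243 ≈ 32.92%


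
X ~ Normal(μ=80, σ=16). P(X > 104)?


z = (104-80)/16 = 1.5
P(X > 104) = 1 - P(Z ≤ 1.5) = 1 - 0.9332 = 0.0668

P(X > 104) ≈ 0.0668


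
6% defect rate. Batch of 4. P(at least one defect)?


P(all good) = (47/50)^4 = 4879681/6250000
P(≥1 defect) = 1370319/6250000

P = 1370319/6250000 ≈ 21.93%


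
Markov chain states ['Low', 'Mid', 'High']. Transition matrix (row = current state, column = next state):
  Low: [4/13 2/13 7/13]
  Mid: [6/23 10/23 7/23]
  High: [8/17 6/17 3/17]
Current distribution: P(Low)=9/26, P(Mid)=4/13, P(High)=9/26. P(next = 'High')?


P(next=High) = Σᵢ P(now=i)×P(i→High)
= 9/26×7/13 + 4/13×7/23 + 9/26×3/17
= 63/338 + 28/299 + 27/442 = 22541/66079

P = 22541/66079 ≈ 0.3411


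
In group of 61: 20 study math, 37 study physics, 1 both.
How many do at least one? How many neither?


|A∪B| = 20+37-1 = 56
Neither = 61-56 = 5

At least one: 56; Neither: 5


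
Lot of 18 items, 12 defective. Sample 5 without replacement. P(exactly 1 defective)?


Hypergeometric: C(12,1)×C(6,4)/C(18,5)
= 12×15/8568 = 5/238

P(X=1) = 5/238 ≈ 2.10%


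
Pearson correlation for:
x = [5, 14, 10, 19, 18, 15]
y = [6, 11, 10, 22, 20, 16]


n=6, Σx=81, Σy=85, Σxy=1302, Σx²=1231, Σy²=1397
r = (6×1302 - 81×85)/√((6×1231 - 81²)(6×1397 - 85²))
= 927/√(825×1157) = 927/√954525 ≈ 927/976.9980 ≈ 0.9488

r ≈ 0.9488


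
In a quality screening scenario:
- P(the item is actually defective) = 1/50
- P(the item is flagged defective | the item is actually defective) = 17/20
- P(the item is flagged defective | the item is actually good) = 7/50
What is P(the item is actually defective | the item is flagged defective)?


Using Bayes' theorem:
P(A|B) = P(B|A)·P(A) / P(B)

P(the item is flagged defective) = 17/20 × 1/50 + 7/50 × 49/50
= 17/1000 + 343/2500 = 771/5000

P(the item is actually defective|the item is flagged defective) = (17/1000) / (771/5000) = 85/771

P(the item is actually defective|the item is flagged defective) = 85/771 ≈ 11.02%


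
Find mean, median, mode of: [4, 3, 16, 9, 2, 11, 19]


Sorted: [2, 3, 4, 9, 11, 16, 19]
Mean = 64/7
Median = 9
Freq: {4: 1, 3: 1, 16: 1, 9: 1, 2: 1, 11: 1, 19: 1}
Mode: No mode

Mean=64/7, Median=9, Mode=No mode


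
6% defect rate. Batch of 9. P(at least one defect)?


P(all good) = (47/50)^9 = 1119130473102767/1953125000000000
P(≥1 defect) = 833994526897233/1953125000000000

P = 833994526897233/1953125000000000 ≈ 42.70%


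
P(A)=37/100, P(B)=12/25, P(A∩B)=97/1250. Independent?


P(A)×P(B) = 111/625
P(A∩B) = 97/1250
Not equal → NOT independent

No, not independent


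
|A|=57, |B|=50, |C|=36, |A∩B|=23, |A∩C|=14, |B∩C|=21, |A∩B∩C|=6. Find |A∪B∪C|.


|A∪B∪C| = 57+50+36-23-14-21+6 = 91

|A∪B∪C| = 91


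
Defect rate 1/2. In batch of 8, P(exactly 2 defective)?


Binomial: P(X=2) = C(8,2)×p^2×(1-p)^6
= 28 × 1/4 × 1/64 = 7/64

P(X=2) = 7/64 ≈ 10.94%


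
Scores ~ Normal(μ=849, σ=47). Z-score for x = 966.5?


z = (x - μ)/σ = (966.5 - 849)/47 = 2.5

z = 2.5


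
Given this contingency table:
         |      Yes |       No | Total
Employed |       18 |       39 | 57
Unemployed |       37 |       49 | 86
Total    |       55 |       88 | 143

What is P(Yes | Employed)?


P(Yes | Employed) = 18/(18+39) = 18/57 = 6/19

P(Yes|Employed) = 6/19 ≈ 31.58%


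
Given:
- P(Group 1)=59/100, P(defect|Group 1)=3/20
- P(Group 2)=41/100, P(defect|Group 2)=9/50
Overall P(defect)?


P(B) = Σ P(B|Aᵢ)×P(Aᵢ)
  3/20×59/100 = 177/2000
  9/50×41/100 = 369/5000
Sum = 1623/10000

P(defect) = 1623/10000 ≈ 16.23%


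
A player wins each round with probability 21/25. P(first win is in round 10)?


Geometric: P(X=10) = (1-p)^(k-1)×p = (4/25)^9×21/25 = 5505024/95367431640625

P(X=10) = 5505024/95367431640625 ≈ 0.00%


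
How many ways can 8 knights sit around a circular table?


Circular arrangements of 8 distinct objects: fix one position to break rotational symmetry.
(n-1)! = 7! = 5040

5040


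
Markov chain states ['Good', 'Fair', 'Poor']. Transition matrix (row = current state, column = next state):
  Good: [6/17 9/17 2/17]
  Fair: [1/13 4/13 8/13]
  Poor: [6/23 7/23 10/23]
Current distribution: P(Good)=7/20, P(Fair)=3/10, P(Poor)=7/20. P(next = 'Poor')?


P(next=Poor) = Σᵢ P(now=i)×P(i→Poor)
= 7/20×2/17 + 3/10×8/13 + 7/20×10/23
= 7/170 + 12/65 + 7/46 = 9606/25415

P = 9606/25415 ≈ 0.3780


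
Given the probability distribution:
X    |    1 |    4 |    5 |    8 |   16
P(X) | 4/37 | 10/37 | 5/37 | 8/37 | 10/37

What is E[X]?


E[X] = Σ x·P(X=x)
= (1)×(4/37) + (4)×(10/37) + (5)×(5/37) + (8)×(8/37) + (16)×(10/37)
= 293/37

E[X] = 293/37


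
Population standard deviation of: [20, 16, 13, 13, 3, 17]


Mean = 82/6 = 41/3
  (20-41/3)²=361/9
  (16-41/3)²=49/9
  (13-41/3)²=4/9
  (13-41/3)²=4/9
  (3-41/3)²=1024/9
  (17-41/3)²=100/9
Σ(x-μ)² = 514/3
σ² = (514/3)/6 = 257/9

σ = √(257/9) ≈ 5.3437


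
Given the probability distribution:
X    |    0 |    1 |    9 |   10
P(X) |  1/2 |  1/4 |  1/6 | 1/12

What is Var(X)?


E[X] = 31/12
E[X²] = 265/12
Var(X) = E[X²] - (E[X])² = 265/12 - 961/144 = 2219/144

Var(X) = 2219/144 ≈ 15.4097


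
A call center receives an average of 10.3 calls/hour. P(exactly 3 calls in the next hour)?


Poisson(λ=10.3): P(X=3) = e^(-λ)×λ^k/k!
= e^(-10.3) × 10.3^3 / 3!
≈ 3.363309519e-05 × 1092.727 / 6 ≈ 0.006125

P(X=3) ≈ 0.006125 ≈ 0.61%


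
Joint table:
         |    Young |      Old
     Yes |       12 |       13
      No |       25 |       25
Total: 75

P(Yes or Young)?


P(Yes∨Young) = P(Yes) + P(Young) - P(Yes∧Young)
= (25 + 37 - 12)/75 = 50/75 = 2/3

P = 2/3 ≈ 66.67%


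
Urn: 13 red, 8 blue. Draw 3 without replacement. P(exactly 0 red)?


Hypergeometric: C(13,0)×C(8,3)/C(21,3)
= 1×56/1330 = 4/95

P(X=0) = 4/95 ≈ 4.21%


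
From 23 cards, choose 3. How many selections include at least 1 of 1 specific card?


Complement: C(23,3) - C(22,3) = 1771 - 1540 = 231

231


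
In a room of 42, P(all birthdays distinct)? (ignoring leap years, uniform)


P(all different) = Π(365-i)/365 for i=0..41
= (365/365)×(364/365)×...×(324/365)
= 0.085970

P ≈ 0.0860 ≈ 8.60%


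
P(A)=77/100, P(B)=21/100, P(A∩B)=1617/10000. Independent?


P(A)×P(B) = 1617/10000
P(A∩B) = 1617/10000
Equal ✓ → Independent

Yes, independent


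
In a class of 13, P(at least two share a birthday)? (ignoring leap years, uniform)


P(all different) = Π(365-i)/365 for i=0..12
= 0.805590
P(match) = 1 - 0.805590 = 0.194410

P ≈ 0.1944 ≈ 19.44%


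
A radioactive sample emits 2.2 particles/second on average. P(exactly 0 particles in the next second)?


Poisson(λ=2.2): P(X=0) = e^(-λ)×λ^k/k!
= e^(-2.2) × 2.2^0 / 0!
≈ 0.1108031584 × 1 / 1 ≈ 0.110803

P(X=0) ≈ 0.110803 ≈ 11.08%


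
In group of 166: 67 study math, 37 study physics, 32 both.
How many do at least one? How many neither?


|A∪B| = 67+37-32 = 72
Neither = 166-72 = 94

At least one: 72; Neither: 94


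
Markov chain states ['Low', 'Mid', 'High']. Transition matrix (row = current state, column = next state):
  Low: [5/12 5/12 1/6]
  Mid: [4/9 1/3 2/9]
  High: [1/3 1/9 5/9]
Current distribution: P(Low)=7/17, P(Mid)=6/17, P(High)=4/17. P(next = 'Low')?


P(next=Low) = Σᵢ P(now=i)×P(i→Low)
= 7/17×5/12 + 6/17×4/9 + 4/17×1/3
= 35/204 + 8/51 + 4/51 = 83/204

P = 83/204 ≈ 0.4069


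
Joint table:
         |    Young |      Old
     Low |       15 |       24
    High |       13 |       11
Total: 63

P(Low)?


P(Low) = (15+24)/63 = 39/63 = 13/21

P(Low) = 13/21 ≈ 61.90%


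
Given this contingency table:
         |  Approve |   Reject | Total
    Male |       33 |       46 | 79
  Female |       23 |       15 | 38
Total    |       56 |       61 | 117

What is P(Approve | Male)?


P(Approve | Male) = 33/(33+46) = 33/79

P(Approve|Male) = 33/79 ≈ 41.77%


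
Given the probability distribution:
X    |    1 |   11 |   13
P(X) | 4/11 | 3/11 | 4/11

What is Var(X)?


E[X] = 89/11
E[X²] = 1043/11
Var(X) = E[X²] - (E[X])² = 1043/11 - 7921/121 = 3552/121

Var(X) = 3552/121 ≈ 29.3554


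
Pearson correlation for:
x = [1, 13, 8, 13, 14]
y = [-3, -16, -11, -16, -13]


n=5, Σx=49, Σy=-59, Σxy=-689, Σx²=599, Σy²=811
r = (5×(-689) - 49×(-59))/√((5×599 - 49²)(5×811 - (-59)²))
= -554/√(594×574) = -554/√340956 ≈ -554/583.9144 ≈ -0.9488

r ≈ -0.9488


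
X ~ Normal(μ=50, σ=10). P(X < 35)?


z = (35-50)/10 = -1.5
P(Z < -1.5) = 0.0668

P(X < 35) ≈ 0.0668


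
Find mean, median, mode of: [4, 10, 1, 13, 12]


Sorted: [1, 4, 10, 12, 13]
Mean = 40/5 = 8
Median = 10
Freq: {4: 1, 10: 1, 1: 1, 13: 1, 12: 1}
Mode: No mode

Mean=8, Median=10, Mode=No mode


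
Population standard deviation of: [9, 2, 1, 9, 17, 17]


Mean = 55/6
  (9-55/6)²=1/36
  (2-55/6)²=1849/36
  (1-55/6)²=2401/36
  (9-55/6)²=1/36
  (17-55/6)²=2209/36
  (17-55/6)²=2209/36
Σ(x-μ)² = 1445/6
σ² = (1445/6)/6 = 1445/36

σ = √(1445/36) ≈ 6.3355


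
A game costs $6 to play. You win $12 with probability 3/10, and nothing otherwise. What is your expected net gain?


E[gain] = (12-6)×3/10 + (-6)×7/10
= 9/5 - 21/5 = -12/5

Expected net gain = $-12/5 ≈ $-2.40


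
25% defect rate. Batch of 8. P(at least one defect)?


P(all good) = (3/4)^8 = 6561/65536
P(≥1 defect) = 58975/65536

P = 58975/65536 ≈ 89.99%


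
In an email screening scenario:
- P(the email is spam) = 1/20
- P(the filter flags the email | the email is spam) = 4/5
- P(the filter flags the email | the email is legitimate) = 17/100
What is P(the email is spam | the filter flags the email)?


Using Bayes' theorem:
P(A|B) = P(B|A)·P(A) / P(B)

P(the filter flags the email) = 4/5 × 1/20 + 17/100 × 19/20
= 1/25 + 323/2000 = 403/2000

P(the email is spam|the filter flags the email) = (1/25) / (403/2000) = 80/403

P(the email is spam|the filter flags the email) = 80/403 ≈ 19.85%


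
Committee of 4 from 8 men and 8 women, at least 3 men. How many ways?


Count by #men:
  3M,1W: C(8,3)×C(8,1)=448
  4M,0W: C(8,4)×C(8,0)=70
Total = 518

518


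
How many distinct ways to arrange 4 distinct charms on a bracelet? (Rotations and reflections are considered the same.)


Free circular arrangements: rotations and reflections both identified.
(n-1)!/2 = 3!/2 = 6/2 = 3

3


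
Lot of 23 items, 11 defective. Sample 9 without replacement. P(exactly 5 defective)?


Hypergeometric: C(11,5)×C(12,4)/C(23,9)
= 462×495/817190 = 2079/7429

P(X=5) = 2079/7429 ≈ 27.98%


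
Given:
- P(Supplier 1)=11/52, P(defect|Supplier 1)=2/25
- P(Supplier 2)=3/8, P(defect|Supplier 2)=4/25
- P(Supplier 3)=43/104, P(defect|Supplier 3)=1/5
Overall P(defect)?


P(B) = Σ P(B|Aᵢ)×P(Aᵢ)
  2/25×11/52 = 11/650
  4/25×3/8 = 3/50
  1/5×43/104 = 43/520
Sum = 83/520

P(defect) = 83/520 ≈ 15.96%


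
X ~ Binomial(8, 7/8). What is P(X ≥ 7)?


P(X ≥ 7) = Σ P(X=i) for i=7..8
P(X=7) = 823543/2097152
P(X=8) = 5764801/16777216
Sum = 12353145/16777216

P(X ≥ 7) = 12353145/16777216 ≈ 73.63%


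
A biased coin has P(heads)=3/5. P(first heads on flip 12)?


Geometric: P(X=12) = (1-p)^(k-1)×p = (2/5)^11×3/5 = 6144/244140625

P(X=12) = 6144/244140625 ≈ 0.00%


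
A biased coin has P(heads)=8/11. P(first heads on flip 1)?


Geometric: P(X=1) = (1-p)^(k-1)×p = (3/11)^0×8/11 = 8/11

P(X=1) = 8/11 ≈ 72.73%


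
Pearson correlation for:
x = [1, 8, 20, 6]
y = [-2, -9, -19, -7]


n=4, Σx=35, Σy=-37, Σxy=-496, Σx²=501, Σy²=495
r = (4×(-496) - 35×(-37))/√((4×501 - 35²)(4×495 - (-37)²))
= -689/√(779×611) = -689/√475969 ≈ -689/689.9051 ≈ -0.9987

r ≈ -0.9987


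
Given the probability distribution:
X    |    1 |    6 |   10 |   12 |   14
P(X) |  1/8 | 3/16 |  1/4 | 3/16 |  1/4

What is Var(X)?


E[X] = 19/2
E[X²] = 863/8
Var(X) = E[X²] - (E[X])² = 863/8 - 361/4 = 141/8

Var(X) = 141/8 ≈ 17.6250


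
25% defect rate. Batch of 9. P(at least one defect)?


P(all good) = (3/4)^9 = 19683/262144
P(≥1 defect) = 242461/262144

P = 242461/262144 ≈ 92.49%


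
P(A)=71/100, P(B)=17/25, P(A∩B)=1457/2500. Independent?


P(A)×P(B) = 1207/2500
P(A∩B) = 1457/2500
Not equal → NOT independent

No, not independent


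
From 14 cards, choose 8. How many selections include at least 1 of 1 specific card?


Complement: C(14,8) - C(13,8) = 3003 - 1287 = 1716

1716


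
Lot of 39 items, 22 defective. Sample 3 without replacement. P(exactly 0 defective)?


Hypergeometric: C(22,0)×C(17,3)/C(39,3)
= 1×680/9139 = 680/9139

P(X=0) = 680/9139 ≈ 7.44%


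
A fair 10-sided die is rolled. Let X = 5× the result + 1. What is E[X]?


E[die] = (1+10)/2 = 11/2
E[X] = 5×11/2 + 1 = 57/2

E[X] = 57/2


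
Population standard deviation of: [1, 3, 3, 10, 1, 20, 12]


Mean = 50/7
  (1-50/7)²=1849/49
  (3-50/7)²=841/49
  (3-50/7)²=841/49
  (10-50/7)²=400/49
  (1-50/7)²=1849/49
  (20-50/7)²=8100/49
  (12-50/7)²=1156/49
Σ(x-μ)² = 2148/7
σ² = (2148/7)/7 = 2148/49

σ = √(2148/49) ≈ 6.6209


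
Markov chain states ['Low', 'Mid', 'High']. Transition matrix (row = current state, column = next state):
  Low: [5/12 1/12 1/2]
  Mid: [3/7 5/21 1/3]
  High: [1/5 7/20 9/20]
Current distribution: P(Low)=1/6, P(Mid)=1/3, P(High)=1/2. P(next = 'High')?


P(next=High) = Σᵢ P(now=i)×P(i→High)
= 1/6×1/2 + 1/3×1/3 + 1/2×9/20
= 1/12 + 1/9 + 9/40 = 151/360

P = 151/360 ≈ 0.4194


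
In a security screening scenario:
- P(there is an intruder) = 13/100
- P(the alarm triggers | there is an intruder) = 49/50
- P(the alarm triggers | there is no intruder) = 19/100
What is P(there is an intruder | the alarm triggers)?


Using Bayes' theorem:
P(A|B) = P(B|A)·P(A) / P(B)

P(the alarm triggers) = 49/50 × 13/100 + 19/100 × 87/100
= 637/5000 + 1653/10000 = 2927/10000

P(there is an intruder|the alarm triggers) = (637/5000) / (2927/10000) = 1274/2927

P(there is an intruder|the alarm triggers) = 1274/2927 ≈ 43.53%


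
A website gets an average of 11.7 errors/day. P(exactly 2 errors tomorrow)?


Poisson(λ=11.7): P(X=2) = e^(-λ)×λ^k/k!
= e^(-11.7) × 11.7^2 / 2!
≈ 8.293819161e-06 × 136.89 / 2 ≈ 0.000568

P(X=2) ≈ 0.000568 ≈ 0.06%


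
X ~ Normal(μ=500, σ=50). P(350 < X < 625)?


z₁=(350-500)/50=-3.0, z₂=(625-500)/50=2.5
P = Φ(2.5) - Φ(-3.0) = 0.993790 - 0.001350 = 0.992440 ≈ 0.9924

P(350 < X < 625) ≈ 0.9924


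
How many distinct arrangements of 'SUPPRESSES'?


Letters: 10, freq: {'S': 4, 'U': 1, 'P': 2, 'R': 1, 'E': 2}
10!/(4!×1!×2!×1!×2!) = 3628800/96 = 37800

37800


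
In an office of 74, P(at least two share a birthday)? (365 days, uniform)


P(all different) = Π(365-i)/365 for i=0..73
= 0.000351
P(match) = 1 - 0.000351 = 0.999649

P ≈ 0.9996 ≈ 99.96%


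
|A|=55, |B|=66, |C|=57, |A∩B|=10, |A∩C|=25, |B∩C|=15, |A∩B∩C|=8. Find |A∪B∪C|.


|A∪B∪C| = 55+66+57-10-25-15+8 = 136

|A∪B∪C| = 136


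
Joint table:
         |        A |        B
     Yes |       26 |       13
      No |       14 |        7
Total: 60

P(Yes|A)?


P(Yes|A) = 26/(26+14) = 26/40 = 13/20

P = 13/20 ≈ 65.00%


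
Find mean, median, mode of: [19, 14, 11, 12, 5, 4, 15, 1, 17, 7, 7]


Sorted: [1, 4, 5, 7, 7, 11, 12, 14, 15, 17, 19]
Mean = 112/11
Median = 11
Freq: {19: 1, 14: 1, 11: 1, 12: 1, 5: 1, 4: 1, 15: 1, 1: 1, 17: 1, 7: 2}
Mode: [7]

Mean=112/11, Median=11, Mode=7


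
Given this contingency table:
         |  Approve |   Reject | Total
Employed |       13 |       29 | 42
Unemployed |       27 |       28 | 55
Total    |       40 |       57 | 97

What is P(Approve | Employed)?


P(Approve | Employed) = 13/(13+29) = 13/42

P(Approve|Employed) = 13/42 ≈ 30.95%


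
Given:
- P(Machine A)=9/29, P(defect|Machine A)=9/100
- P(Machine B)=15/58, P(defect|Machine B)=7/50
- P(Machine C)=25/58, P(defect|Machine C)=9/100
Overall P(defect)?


P(B) = Σ P(B|Aᵢ)×P(Aᵢ)
  9/100×9/29 = 81/2900
  7/50×15/58 = 21/580
  9/100×25/58 = 9/232
Sum = 597/5800

P(defect) = 597/5800 ≈ 10.29%


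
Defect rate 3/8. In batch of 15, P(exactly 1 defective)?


Binomial: P(X=1) = C(15,1)×p^1×(1-p)^14
= 15 × 3/8 × 6103515625/4398046511104 = 274658203125/35184372088832

P(X=1) = 274658203125/35184372088832 ≈ 0.78%


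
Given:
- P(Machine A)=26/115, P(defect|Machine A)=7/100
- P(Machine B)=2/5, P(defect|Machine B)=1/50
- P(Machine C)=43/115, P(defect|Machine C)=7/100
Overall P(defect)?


P(B) = Σ P(B|Aᵢ)×P(Aᵢ)
  7/100×26/115 = 91/5750
  1/50×2/5 = 1/125
  7/100×43/115 = 301/11500
Sum = 1/20

P(defect) = 1/20 ≈ 5.00%


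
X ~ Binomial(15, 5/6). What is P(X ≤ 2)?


P(X ≤ 2) = Σ P(X=i) for i=0..2
P(X=0) = 1/470184984576
P(X=1) = 25/156728328192
P(X=2) = 875/156728328192
Sum = 2701/470184984576

P(X ≤ 2) = 2701/470184984576 ≈ 0.00%


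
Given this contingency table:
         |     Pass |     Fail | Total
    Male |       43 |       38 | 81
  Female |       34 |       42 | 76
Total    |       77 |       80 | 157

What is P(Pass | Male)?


P(Pass | Male) = 43/(43+38) = 43/81

P(Pass|Male) = 43/81 ≈ 53.09%


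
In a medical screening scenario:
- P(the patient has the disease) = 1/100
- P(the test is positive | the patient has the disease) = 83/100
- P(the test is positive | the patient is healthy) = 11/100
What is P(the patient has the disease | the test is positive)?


Using Bayes' theorem:
P(A|B) = P(B|A)·P(A) / P(B)

P(the test is positive) = 83/100 × 1/100 + 11/100 × 99/100
= 83/10000 + 1089/10000 = 293/2500

P(the patient has the disease|the test is positive) = (83/10000) / (293/2500) = 83/1172

P(the patient has the disease|the test is positive) = 83/1172 ≈ 7.08%


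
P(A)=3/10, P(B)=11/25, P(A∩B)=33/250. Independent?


P(A)×P(B) = 33/250
P(A∩B) = 33/250
Equal ✓ → Independent

Yes, independent


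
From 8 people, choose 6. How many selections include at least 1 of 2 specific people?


Complement: C(8,6) - C(6,6) = 28 - 1 = 27

27


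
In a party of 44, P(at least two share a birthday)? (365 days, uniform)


P(all different) = Π(365-i)/365 for i=0..43
= 0.067115
P(match) = 1 - 0.067115 = 0.932885

P ≈ 0.9329 ≈ 93.29%


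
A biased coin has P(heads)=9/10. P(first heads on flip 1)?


Geometric: P(X=1) = (1-p)^(k-1)×p = (1/10)^0×9/10 = 9/10

P(X=1) = 9/10 ≈ 90.00%


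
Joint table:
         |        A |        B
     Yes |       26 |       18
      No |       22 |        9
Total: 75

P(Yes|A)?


P(Yes|A) = 26/(26+22) = 26/48 = 13/24

P = 13/24 ≈ 54.17%


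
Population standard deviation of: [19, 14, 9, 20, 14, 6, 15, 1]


Mean = 98/8 = 49/4
  (19-49/4)²=729/16
  (14-49/4)²=49/16
  (9-49/4)²=169/16
  (20-49/4)²=961/16
  (14-49/4)²=49/16
  (6-49/4)²=625/16
  (15-49/4)²=121/16
  (1-49/4)²=2025/16
Σ(x-μ)² = 591/2
σ² = (591/2)/8 = 591/16

σ = √(591/16) ≈ 6.0776


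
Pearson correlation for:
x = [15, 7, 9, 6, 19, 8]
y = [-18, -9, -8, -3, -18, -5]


n=6, Σx=64, Σy=-61, Σxy=-805, Σx²=816, Σy²=827
r = (6×(-805) - 64×(-61))/√((6×816 - 64²)(6×827 - (-61)²))
= -926/√(800×1241) = -926/√992800 ≈ -926/996.3935 ≈ -0.9294

r ≈ -0.9294


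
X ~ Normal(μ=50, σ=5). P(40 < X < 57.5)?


z₁=(40-50)/5=-2.0, z₂=(57.5-50)/5=1.5
P = Φ(1.5) - Φ(-2.0) = 0.933193 - 0.022750 = 0.910443 ≈ 0.9104

P(40 < X < 57.5) ≈ 0.9104


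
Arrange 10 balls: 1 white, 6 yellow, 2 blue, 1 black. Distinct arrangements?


10!/(1!×6!×2!×1!) = 2520

2520


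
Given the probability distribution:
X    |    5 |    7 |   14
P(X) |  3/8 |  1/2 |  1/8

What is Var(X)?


E[X] = 57/8
E[X²] = 467/8
Var(X) = E[X²] - (E[X])² = 467/8 - 3249/64 = 487/64

Var(X) = 487/64 ≈ 7.6094


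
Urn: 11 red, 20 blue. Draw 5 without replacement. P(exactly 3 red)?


Hypergeometric: C(11,3)×C(20,2)/C(31,5)
= 165×190/169911 = 10450/56637

P(X=3) = 10450/56637 ≈ 18.45%


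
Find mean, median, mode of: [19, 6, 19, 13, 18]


Sorted: [6, 13, 18, 19, 19]
Mean = 75/5 = 15
Median = 18
Freq: {19: 2, 6: 1, 13: 1, 18: 1}
Mode: [19]

Mean=15, Median=18, Mode=19


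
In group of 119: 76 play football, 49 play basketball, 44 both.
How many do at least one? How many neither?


|A∪B| = 76+49-44 = 81
Neither = 119-81 = 38

At least one: 81; Neither: 38


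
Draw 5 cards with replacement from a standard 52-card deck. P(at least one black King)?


P(not a black King) = 50/52 = 25/26
P(none in 5 draws) = (25/26)^5 = 9765625/11881376
P(≥1 black King) = 1 - 9765625/11881376 = 2115751/11881376

P = 2115751/11881376 ≈ 17.81%


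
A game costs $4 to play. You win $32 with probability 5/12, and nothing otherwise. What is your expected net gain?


E[gain] = (32-4)×5/12 + (-4)×7/12
= 35/3 - 7/3 = 28/3

Expected net gain = $28/3 ≈ $9.33


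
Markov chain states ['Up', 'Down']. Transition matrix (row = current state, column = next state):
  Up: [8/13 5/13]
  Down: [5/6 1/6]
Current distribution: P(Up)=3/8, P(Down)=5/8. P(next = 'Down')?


P(next=Down) = Σᵢ P(now=i)×P(i→Down)
= 3/8×5/13 + 5/8×1/6
= 15/104 + 5/48 = 155/624

P = 155/624 ≈ 0.2484


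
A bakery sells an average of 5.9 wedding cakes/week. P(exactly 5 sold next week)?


Poisson(λ=5.9): P(X=5) = e^(-λ)×λ^k/k!
= e^(-5.9) × 5.9^5 / 5!
≈ 0.002739444819 × 7149.24299 / 120 ≈ 0.163208

P(X=5) ≈ 0.163208 ≈ 16.32%


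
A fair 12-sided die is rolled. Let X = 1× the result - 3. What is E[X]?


E[die] = (1+12)/2 = 13/2
E[X] = 1×13/2 - 3 = 7/2

E[X] = 7/2


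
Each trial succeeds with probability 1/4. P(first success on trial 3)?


Geometric: P(X=3) = (1-p)^(k-1)×p = (3/4)^2×1/4 = 9/64

P(X=3) = 9/64 ≈ 14.06%


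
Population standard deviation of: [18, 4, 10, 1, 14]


Mean = 47/5
  (18-47/5)²=1849/25
  (4-47/5)²=729/25
  (10-47/5)²=9/25
  (1-47/5)²=1764/25
  (14-47/5)²=529/25
Σ(x-μ)² = 976/5
σ² = (976/5)/5 = 976/25

σ = √(976/25) ≈ 6.2482


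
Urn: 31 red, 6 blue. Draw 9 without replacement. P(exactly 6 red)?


Hypergeometric: C(31,6)×C(6,3)/C(37,9)
= 736281×20/124403620 = 819/6919

P(X=6) = 819/6919 ≈ 11.84%


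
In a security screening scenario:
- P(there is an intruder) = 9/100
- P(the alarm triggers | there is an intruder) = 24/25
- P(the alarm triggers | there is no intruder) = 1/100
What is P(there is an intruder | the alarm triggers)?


Using Bayes' theorem:
P(A|B) = P(B|A)·P(A) / P(B)

P(the alarm triggers) = 24/25 × 9/100 + 1/100 × 91/100
= 54/625 + 91/10000 = 191/2000

P(there is an intruder|the alarm triggers) = (54/625) / (191/2000) = 864/955

P(there is an intruder|the alarm triggers) = 864/955 ≈ 90.47%


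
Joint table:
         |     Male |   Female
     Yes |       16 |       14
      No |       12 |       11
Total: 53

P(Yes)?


P(Yes) = (16+14)/53 = 30/53

P(Yes) = 30/53 ≈ 56.60%


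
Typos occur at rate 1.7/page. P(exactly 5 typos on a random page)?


Poisson(λ=1.7): P(X=5) = e^(-λ)×λ^k/k!
= e^(-1.7) × 1.7^5 / 5!
≈ 0.1826835241 × 14.19857 / 120 ≈ 0.021615

P(X=5) ≈ 0.021615 ≈ 2.16%


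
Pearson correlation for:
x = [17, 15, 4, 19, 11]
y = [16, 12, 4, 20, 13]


n=5, Σx=66, Σy=65, Σxy=991, Σx²=1012, Σy²=985
r = (5×991 - 66×65)/√((5×1012 - 66²)(5×985 - 65²))
= 665/√(704×700) = 665/√492800 ≈ 665/701.9972 ≈ 0.9473

r ≈ 0.9473


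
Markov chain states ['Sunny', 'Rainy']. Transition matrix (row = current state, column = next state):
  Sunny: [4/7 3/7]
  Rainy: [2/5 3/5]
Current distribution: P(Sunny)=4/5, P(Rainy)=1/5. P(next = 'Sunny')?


P(next=Sunny) = Σᵢ P(now=i)×P(i→Sunny)
= 4/5×4/7 + 1/5×2/5
= 16/35 + 2/25 = 94/175

P = 94/175 ≈ 0.5371


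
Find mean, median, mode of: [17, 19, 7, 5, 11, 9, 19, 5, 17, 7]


Sorted: [5, 5, 7, 7, 9, 11, 17, 17, 19, 19]
Mean = 116/10 = 58/5
Median = 10
Freq: {17: 2, 19: 2, 7: 2, 5: 2, 11: 1, 9: 1}
Mode: [5, 7, 17, 19]

Mean=58/5, Median=10, Mode=[5, 7, 17, 19]


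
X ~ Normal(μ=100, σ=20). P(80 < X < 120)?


z₁=(80-100)/20=-1.0, z₂=(120-100)/20=1.0
P = Φ(1.0) - Φ(-1.0) = 0.841345 - 0.158655 = 0.682690 ≈ 0.6827

P(80 < X < 120) ≈ 0.6827


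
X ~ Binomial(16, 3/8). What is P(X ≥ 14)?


P(X ≥ 14) = Σ P(X=i) for i=14..16
P(X=14) = 1793613375/35184372088832
P(X=15) = 71744535/17592186044416
P(X=16) = 43046721/281474976710656
Sum = 15539866281/281474976710656

P(X ≥ 14) = 15539866281/281474976710656 ≈ 0.01%


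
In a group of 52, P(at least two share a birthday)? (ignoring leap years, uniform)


P(all different) = Π(365-i)/365 for i=0..51
= 0.021995
P(match) = 1 - 0.021995 = 0.978005

P ≈ 0.9780 ≈ 97.80%


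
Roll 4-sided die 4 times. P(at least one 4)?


P(no 4)^4 = (3/4)^4 = 81/256
P(≥1) = 1 - 81/256 = 175/256

P = 175/256 ≈ 68.36%


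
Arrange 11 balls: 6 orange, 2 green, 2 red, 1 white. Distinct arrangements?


11!/(6!×2!×2!×1!) = 13860

13860


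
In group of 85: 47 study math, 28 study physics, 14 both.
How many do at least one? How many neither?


|A∪B| = 47+28-14 = 61
Neither = 85-61 = 24

At least one: 61; Neither: 24


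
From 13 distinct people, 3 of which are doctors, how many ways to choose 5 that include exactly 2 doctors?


Choose 2 of the 3 doctors and 3 of the other 10 people:
C(3,2)×C(10,3) = 3×120 = 360

360


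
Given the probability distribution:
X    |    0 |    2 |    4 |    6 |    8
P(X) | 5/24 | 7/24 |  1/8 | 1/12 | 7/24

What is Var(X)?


E[X] = 47/12
E[X²] = 149/6
Var(X) = E[X²] - (E[X])² = 149/6 - 2209/144 = 1367/144

Var(X) = 1367/144 ≈ 9.4931


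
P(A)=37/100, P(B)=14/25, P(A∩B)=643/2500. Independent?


P(A)×P(B) = 259/1250
P(A∩B) = 643/2500
Not equal → NOT independent

No, not independent


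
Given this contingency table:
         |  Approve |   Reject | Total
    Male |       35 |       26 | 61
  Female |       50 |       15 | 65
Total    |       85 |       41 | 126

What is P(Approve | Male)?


P(Approve | Male) = 35/(35+26) = 35/61

P(Approve|Male) = 35/61 ≈ 57.38%


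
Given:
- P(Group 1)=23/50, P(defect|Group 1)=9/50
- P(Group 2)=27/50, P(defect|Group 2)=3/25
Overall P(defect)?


P(B) = Σ P(B|Aᵢ)×P(Aᵢ)
  9/50×23/50 = 207/2500
  3/25×27/50 = 81/1250
Sum = 369/2500

P(defect) = 369/2500 ≈ 14.76%


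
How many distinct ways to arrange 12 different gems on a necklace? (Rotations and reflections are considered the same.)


Free circular arrangements: rotations and reflections both identified.
(n-1)!/2 = 11!/2 = 39916800/2 = 19958400

19958400


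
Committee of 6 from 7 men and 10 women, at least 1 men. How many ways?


Count by #men:
  1M,5W: C(7,1)×C(10,5)=1764
  2M,4W: C(7,2)×C(10,4)=4410
  3M,3W: C(7,3)×C(10,3)=4200
  4M,2W: C(7,4)×C(10,2)=1575
  5M,1W: C(7,5)×C(10,1)=210
  6M,0W: C(7,6)×C(10,0)=7
Total = 12166

12166


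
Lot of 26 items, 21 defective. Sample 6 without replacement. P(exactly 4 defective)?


Hypergeometric: C(21,4)×C(5,2)/C(26,6)
= 5985×10/230230 = 855/3289

P(X=4) = 855/3289 ≈ 26.00%
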